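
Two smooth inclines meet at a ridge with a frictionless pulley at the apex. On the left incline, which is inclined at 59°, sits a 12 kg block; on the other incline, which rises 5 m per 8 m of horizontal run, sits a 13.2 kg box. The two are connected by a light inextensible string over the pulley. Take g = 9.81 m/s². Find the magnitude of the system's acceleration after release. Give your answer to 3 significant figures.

Resolve each weight along its own incline: the 12 kg mass has component 12 × 9.81 × sin 59° = 100.906 N down its slope, and the 13.2 kg mass has 13.2 × 9.81 × sin 32.01° = 68.631 N down its slope.
The 12 kg side's 100.906 N exceeds the other side's 68.631 N, so that mass slides down and the 13.2 kg mass slides up. Taking that direction as positive, Newton's second law for the whole system gives 100.906 − 68.631 = (12 + 13.2) a, so a = 32.275 / 25.2 = 1.2808 m/s².

1.28 m/s²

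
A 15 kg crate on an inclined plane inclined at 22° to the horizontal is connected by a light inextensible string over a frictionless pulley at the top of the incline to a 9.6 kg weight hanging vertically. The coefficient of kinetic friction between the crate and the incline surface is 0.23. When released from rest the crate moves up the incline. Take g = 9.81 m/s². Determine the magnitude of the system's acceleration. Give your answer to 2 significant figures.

0.31 m/s²

For the crate on the incline: the weight component along the slope is m₁g sin 22° = 15 × 9.81 × 0.3746 = 55.122 N and the normal force is N = m₁g cos 22° = 136.435 N.
Kinetic friction opposes the crate's motion up the incline: f = μN = 0.23 × 136.435 = 31.380 N acting down the slope.
Newton's second law for the crate (up-slope positive): T − 55.122 − 31.380 = 15 a. For the hanging weight (downward positive): 9.6 × 9.81 − T = 9.6 a.
Adding the two equations eliminates T: 7.674 = 24.6 a, so a = 0.3120 m/s².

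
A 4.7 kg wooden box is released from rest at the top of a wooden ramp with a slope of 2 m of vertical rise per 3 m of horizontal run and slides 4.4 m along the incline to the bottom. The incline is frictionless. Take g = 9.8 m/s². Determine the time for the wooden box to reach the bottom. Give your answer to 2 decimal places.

1.27 s

The weight component along the incline is mg sin 33.69° = 25.549 N and the normal force is N = mg cos 33.69° = 38.324 N.
With no friction, a = g sin 33.69° = 5.4361 m/s².
Starting from rest, L = ½at², so t = √(2L/a) = √(2 × 4.4 / 5.4361) = 1.2723 s.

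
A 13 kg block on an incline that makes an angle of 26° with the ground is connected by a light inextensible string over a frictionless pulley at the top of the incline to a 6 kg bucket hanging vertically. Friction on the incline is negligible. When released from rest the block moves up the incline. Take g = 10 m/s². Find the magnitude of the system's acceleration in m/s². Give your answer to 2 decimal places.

0.16 m/s²

For the block on the incline: the weight component along the slope is m₁g sin 26° = 13 × 10 × 0.4384 = 56.992 N and the normal force is N = m₁g cos 26° = 116.843 N.
Newton's second law for the block (up-slope positive): T − 56.992 = 13 a. For the hanging bucket (downward positive): 6 × 10 − T = 6 a.
Adding the two equations eliminates T: 3.008 = 19 a, so a = 0.1583 m/s².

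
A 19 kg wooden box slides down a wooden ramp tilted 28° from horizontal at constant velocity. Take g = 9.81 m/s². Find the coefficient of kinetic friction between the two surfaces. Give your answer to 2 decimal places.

At constant velocity the net force along the incline is zero: mg sin 28° = μ mg cos 28°.
So μ = tan 28° = 0.4695 / 0.8829 = 0.5318.

0.53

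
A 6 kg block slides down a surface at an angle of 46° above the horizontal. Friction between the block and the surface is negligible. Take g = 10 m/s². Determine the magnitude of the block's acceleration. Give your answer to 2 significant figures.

Resolving the weight along the incline: the component pulling the block down the slope is mg sin 46° = 6 × 10 × 0.7193 = 43.158 N, and the normal force is N = mg cos 46° = 6 × 10 × 0.6947 = 41.682 N.
With no friction the net force along the incline is 43.158 N, so a = g sin 46° = 43.158 / 6 = 7.1930 m/s².

7.2 m/s²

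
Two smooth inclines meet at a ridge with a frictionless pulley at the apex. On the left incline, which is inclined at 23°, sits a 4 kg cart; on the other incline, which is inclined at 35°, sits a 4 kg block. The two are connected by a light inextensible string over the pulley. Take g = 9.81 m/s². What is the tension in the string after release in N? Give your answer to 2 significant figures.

Resolve each weight along its own incline: the 4 kg mass has component 4 × 9.81 × sin 23° = 15.332 N down its slope, and the 4 kg mass has 4 × 9.81 × sin 35° = 22.507 N down its slope.
The 4 kg side's 22.507 N exceeds the other side's 15.332 N, so that mass slides down and the 4 kg mass slides up. Taking that direction as positive, Newton's second law for the whole system gives 22.507 − 15.332 = (4 + 4) a, so a = 7.175 / 8 = 0.8969 m/s².
For the 4 kg mass (up-slope positive): T − 15.332 = 4 × 0.8969, so T = 18.920 N.

19 N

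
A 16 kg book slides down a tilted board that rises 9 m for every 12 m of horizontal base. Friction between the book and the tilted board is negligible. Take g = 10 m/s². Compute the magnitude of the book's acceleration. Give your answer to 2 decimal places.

Resolving the weight along the incline: the component pulling the book down the slope is mg sin 36.87° = 16 × 10 × 0.6000 = 96.000 N, and the normal force is N = mg cos 36.87° = 16 × 10 × 0.8000 = 128.000 N.
With no friction the net force along the incline is 96.000 N, so a = g sin 36.87° = 96.000 / 16 = 6.0000 m/s².

6.00 m/s²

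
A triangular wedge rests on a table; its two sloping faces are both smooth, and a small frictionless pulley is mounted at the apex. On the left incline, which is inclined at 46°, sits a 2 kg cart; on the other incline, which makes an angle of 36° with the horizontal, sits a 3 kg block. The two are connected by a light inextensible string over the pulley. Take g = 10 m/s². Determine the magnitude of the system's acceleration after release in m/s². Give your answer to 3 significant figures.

0.649 m/s²

Resolve each weight along its own incline: the 2 kg mass has component 2 × 10 × sin 46° = 14.387 N down its slope, and the 3 kg mass has 3 × 10 × sin 36° = 17.634 N down its slope.
The 3 kg side's 17.634 N exceeds the other side's 14.387 N, so that mass slides down and the 2 kg mass slides up. Taking that direction as positive, Newton's second law for the whole system gives 17.634 − 14.387 = (2 + 3) a, so a = 3.247 / 5 = 0.6494 m/s².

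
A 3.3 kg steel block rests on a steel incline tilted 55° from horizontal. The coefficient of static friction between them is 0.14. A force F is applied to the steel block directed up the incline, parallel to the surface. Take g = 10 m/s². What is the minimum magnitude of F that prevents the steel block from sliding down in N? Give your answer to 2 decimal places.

24.38 N

The normal force is N = mg cos 55° = 18.928 N. With F at its minimum the steel block is on the verge of sliding down, so static friction is at its maximum μ_s N = 0.14 × 18.928 = 2.650 N and acts up the slope.
Equilibrium along the incline: F + μ_s N = mg sin 55°, so F = 27.032 − 2.650 = 24.382 N.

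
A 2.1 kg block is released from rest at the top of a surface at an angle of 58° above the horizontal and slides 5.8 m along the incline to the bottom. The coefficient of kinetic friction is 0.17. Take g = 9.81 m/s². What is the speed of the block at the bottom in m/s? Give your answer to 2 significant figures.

9.3 m/s

The weight component along the incline is mg sin 58° = 17.471 N and the normal force is N = mg cos 58° = 10.917 N.
Friction up the slope is f = μN = 0.17 × 10.917 = 1.856 N, so the net downslope force is 17.471 − 1.856 = 15.615 N and a = 15.615 / 2.1 = 7.4357 m/s².
Starting from rest over a distance of 5.8 m, v² = 2aL = 2 × 7.4357 × 5.8 = 86.2541, so v = 9.2873 m/s.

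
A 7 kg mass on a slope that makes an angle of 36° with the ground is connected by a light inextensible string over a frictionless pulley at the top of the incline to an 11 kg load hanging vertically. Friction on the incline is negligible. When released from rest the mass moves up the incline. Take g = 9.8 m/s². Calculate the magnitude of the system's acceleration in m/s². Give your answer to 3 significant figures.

3.75 m/s²

For the mass on the incline: the weight component along the slope is m₁g sin 36° = 7 × 9.8 × 0.5878 = 40.323 N and the normal force is N = m₁g cos 36° = 55.499 N.
Newton's second law for the mass (up-slope positive): T − 40.323 = 7 a. For the hanging load (downward positive): 11 × 9.8 − T = 11 a.
Adding the two equations eliminates T: 67.477 = 18 a, so a = 3.7487 m/s².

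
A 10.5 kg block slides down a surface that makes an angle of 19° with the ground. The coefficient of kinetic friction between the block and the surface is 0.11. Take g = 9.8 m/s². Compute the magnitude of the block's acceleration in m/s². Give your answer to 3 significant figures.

Resolving the weight along the incline: the component pulling the block down the slope is mg sin 19° = 10.5 × 9.8 × 0.3256 = 33.504 N, and the normal force is N = mg cos 19° = 10.5 × 9.8 × 0.9455 = 97.292 N.
Kinetic friction acts up the slope with magnitude f = μN = 0.11 × 97.292 = 10.702 N.
Net force along the incline is 33.504 − 10.702 = 22.802 N, so a = 22.802 / 10.5 = 2.1716 m/s².

2.17 m/s²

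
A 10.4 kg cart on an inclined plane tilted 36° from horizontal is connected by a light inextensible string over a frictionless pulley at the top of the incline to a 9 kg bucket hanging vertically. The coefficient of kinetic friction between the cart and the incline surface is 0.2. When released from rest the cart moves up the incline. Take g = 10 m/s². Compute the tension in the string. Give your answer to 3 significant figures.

For the cart on the incline: the weight component along the slope is m₁g sin 36° = 10.4 × 10 × 0.5878 = 61.131 N and the normal force is N = m₁g cos 36° = 84.138 N.
Kinetic friction opposes the cart's motion up the incline: f = μN = 0.2 × 84.138 = 16.828 N acting down the slope.
Newton's second law for the cart (up-slope positive): T − 61.131 − 16.828 = 10.4 a. For the hanging bucket (downward positive): 9 × 10 − T = 9 a.
Adding the two equations eliminates T: 12.041 = 19.4 a, so a = 0.6207 m/s².
Then from the hanging bucket's equation, T = 9 × (10 − 0.6207) = 84.414 N.

84.4 N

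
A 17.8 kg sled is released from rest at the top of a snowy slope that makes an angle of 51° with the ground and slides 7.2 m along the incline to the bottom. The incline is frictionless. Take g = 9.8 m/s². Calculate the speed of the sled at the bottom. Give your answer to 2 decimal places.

The weight component along the incline is mg sin 51° = 135.565 N and the normal force is N = mg cos 51° = 109.779 N.
With no friction, a = g sin 51° = 7.6160 m/s².
Starting from rest over a distance of 7.2 m, v² = 2aL = 2 × 7.6160 × 7.2 = 109.6704, so v = 10.4724 m/s.

10.47 m/s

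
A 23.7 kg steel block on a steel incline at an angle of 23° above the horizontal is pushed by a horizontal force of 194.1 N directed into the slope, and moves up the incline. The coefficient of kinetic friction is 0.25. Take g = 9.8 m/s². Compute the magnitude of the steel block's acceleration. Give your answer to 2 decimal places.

The horizontal push has components F cos 23° = 194.1 × 0.9205 = 178.669 N up the incline and F sin 23° = 194.1 × 0.3907 = 75.835 N pressing into the surface.
The normal force is therefore N = mg cos 23° + F sin 23° = 213.795 + 75.835 = 289.630 N, and kinetic friction down the slope is μN = 0.25 × 289.630 = 72.407 N.
Along the incline: F cos 23° − mg sin 23° − μN = ma, so 178.669 − 90.744 − 72.407 = 23.7 a, giving a = 0.6548 m/s².

0.65 m/s²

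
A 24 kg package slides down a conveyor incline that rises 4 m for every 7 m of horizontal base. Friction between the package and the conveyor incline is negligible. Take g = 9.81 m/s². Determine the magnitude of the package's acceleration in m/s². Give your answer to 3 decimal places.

4.867 m/s²

Resolving the weight along the incline: the component pulling the package down the slope is mg sin 29.74° = 24 × 9.81 × 0.4961 = 116.802 N, and the normal force is N = mg cos 29.74° = 24 × 9.81 × 0.8682 = 204.409 N.
With no friction the net force along the incline is 116.802 N, so a = g sin 29.74° = 116.802 / 24 = 4.8668 m/s².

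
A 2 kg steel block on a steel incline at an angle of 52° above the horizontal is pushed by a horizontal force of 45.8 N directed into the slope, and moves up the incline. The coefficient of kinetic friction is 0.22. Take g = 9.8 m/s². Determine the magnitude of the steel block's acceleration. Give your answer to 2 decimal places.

The horizontal push has components F cos 52° = 45.8 × 0.6157 = 28.199 N up the incline and F sin 52° = 45.8 × 0.7880 = 36.090 N pressing into the surface.
The normal force is therefore N = mg cos 52° + F sin 52° = 12.068 + 36.090 = 48.158 N, and kinetic friction down the slope is μN = 0.22 × 48.158 = 10.595 N.
Along the incline: F cos 52° − mg sin 52° − μN = ma, so 28.199 − 15.445 − 10.595 = 2 a, giving a = 1.0795 m/s².

1.08 m/s²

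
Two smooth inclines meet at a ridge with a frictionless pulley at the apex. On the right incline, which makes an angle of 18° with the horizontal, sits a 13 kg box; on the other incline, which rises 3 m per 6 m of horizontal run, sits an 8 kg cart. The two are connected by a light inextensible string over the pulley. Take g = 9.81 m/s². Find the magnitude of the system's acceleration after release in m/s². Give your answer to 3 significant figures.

Resolve each weight along its own incline: the 13 kg mass has component 13 × 9.81 × sin 18° = 39.409 N down its slope, and the 8 kg mass has 8 × 9.81 × sin 26.57° = 35.097 N down its slope.
The 13 kg side's 39.409 N exceeds the other side's 35.097 N, so that mass slides down and the 8 kg mass slides up. Taking that direction as positive, Newton's second law for the whole system gives 39.409 − 35.097 = (13 + 8) a, so a = 4.312 / 21 = 0.2053 m/s².

0.205 m/s²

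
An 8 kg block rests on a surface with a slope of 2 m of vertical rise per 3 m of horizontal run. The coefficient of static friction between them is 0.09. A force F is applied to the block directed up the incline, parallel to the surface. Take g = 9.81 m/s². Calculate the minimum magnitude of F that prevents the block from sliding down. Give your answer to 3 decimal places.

37.656 N

The normal force is N = mg cos 33.69° = 65.299 N. With F at its minimum the block is on the verge of sliding down, so static friction is at its maximum μ_s N = 0.09 × 65.299 = 5.877 N and acts up the slope.
Equilibrium along the incline: F + μ_s N = mg sin 33.69°, so F = 43.533 − 5.877 = 37.656 N.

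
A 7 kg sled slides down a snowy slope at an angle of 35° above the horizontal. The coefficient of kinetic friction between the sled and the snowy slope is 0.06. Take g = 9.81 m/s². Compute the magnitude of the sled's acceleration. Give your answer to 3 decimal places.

Resolving the weight along the incline: the component pulling the sled down the slope is mg sin 35° = 7 × 9.81 × 0.5736 = 39.389 N, and the normal force is N = mg cos 35° = 7 × 9.81 × 0.8192 = 56.254 N.
Kinetic friction acts up the slope with magnitude f = μN = 0.06 × 56.254 = 3.375 N.
Net force along the incline is 39.389 − 3.375 = 36.014 N, so a = 36.014 / 7 = 5.1449 m/s².

5.145 m/s²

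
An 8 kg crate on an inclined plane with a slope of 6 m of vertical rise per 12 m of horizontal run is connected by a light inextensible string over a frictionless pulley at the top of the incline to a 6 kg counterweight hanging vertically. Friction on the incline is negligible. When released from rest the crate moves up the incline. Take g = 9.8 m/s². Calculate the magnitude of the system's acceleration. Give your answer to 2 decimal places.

For the crate on the incline: the weight component along the slope is m₁g sin 26.57° = 8 × 9.8 × 0.4472 = 35.060 N and the normal force is N = m₁g cos 26.57° = 70.123 N.
Newton's second law for the crate (up-slope positive): T − 35.060 = 8 a. For the hanging counterweight (downward positive): 6 × 9.8 − T = 6 a.
Adding the two equations eliminates T: 23.740 = 14 a, so a = 1.6957 m/s².

1.70 m/s²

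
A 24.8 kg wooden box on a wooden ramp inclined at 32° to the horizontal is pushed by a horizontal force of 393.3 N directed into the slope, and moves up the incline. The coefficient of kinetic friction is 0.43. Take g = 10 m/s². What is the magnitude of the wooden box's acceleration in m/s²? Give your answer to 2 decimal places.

The horizontal push has components F cos 32° = 393.3 × 0.8480 = 333.518 N up the incline and F sin 32° = 393.3 × 0.5299 = 208.410 N pressing into the surface.
The normal force is therefore N = mg cos 32° + F sin 32° = 210.304 + 208.410 = 418.714 N, and kinetic friction down the slope is μN = 0.43 × 418.714 = 180.047 N.
Along the incline: F cos 32° − mg sin 32° − μN = ma, so 333.518 − 131.415 − 180.047 = 24.8 a, giving a = 0.8894 m/s².

0.89 m/s²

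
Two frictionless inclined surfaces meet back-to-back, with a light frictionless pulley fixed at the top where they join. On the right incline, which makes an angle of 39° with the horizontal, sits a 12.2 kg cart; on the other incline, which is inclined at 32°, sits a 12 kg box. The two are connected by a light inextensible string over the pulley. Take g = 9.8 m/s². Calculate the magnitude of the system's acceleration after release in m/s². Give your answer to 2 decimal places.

Resolve each weight along its own incline: the 12.2 kg mass has component 12.2 × 9.8 × sin 39° = 75.242 N down its slope, and the 12 kg mass has 12 × 9.8 × sin 32° = 62.319 N down its slope.
The 12.2 kg side's 75.242 N exceeds the other side's 62.319 N, so that mass slides down and the 12 kg mass slides up. Taking that direction as positive, Newton's second law for the whole system gives 75.242 − 62.319 = (12.2 + 12) a, so a = 12.923 / 24.2 = 0.5340 m/s².

0.53 m/s²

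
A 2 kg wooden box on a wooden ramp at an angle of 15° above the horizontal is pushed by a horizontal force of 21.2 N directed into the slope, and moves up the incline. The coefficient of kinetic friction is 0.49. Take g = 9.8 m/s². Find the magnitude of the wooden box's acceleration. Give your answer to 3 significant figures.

The horizontal push has components F cos 15° = 21.2 × 0.9659 = 20.477 N up the incline and F sin 15° = 21.2 × 0.2588 = 5.487 N pressing into the surface.
The normal force is therefore N = mg cos 15° + F sin 15° = 18.932 + 5.487 = 24.419 N, and kinetic friction down the slope is μN = 0.49 × 24.419 = 11.965 N.
Along the incline: F cos 15° − mg sin 15° − μN = ma, so 20.477 − 5.072 − 11.965 = 2 a, giving a = 1.7200 m/s².

1.72 m/s²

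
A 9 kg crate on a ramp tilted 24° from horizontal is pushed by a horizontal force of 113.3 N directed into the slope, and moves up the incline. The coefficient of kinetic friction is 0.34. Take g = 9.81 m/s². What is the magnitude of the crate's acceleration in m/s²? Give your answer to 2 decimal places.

2.72 m/s²

The horizontal push has components F cos 24° = 113.3 × 0.9135 = 103.500 N up the incline and F sin 24° = 113.3 × 0.4067 = 46.079 N pressing into the surface.
The normal force is therefore N = mg cos 24° + F sin 24° = 80.653 + 46.079 = 126.732 N, and kinetic friction down the slope is μN = 0.34 × 126.732 = 43.089 N.
Along the incline: F cos 24° − mg sin 24° − μN = ma, so 103.500 − 35.908 − 43.089 = 9 a, giving a = 2.7226 m/s².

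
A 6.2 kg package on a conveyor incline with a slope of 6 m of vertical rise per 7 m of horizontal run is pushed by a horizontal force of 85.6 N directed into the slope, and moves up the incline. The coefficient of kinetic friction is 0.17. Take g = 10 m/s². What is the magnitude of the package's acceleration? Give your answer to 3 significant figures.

1.16 m/s²

The horizontal push has components F cos 40.60° = 85.6 × 0.7593 = 64.996 N up the incline and F sin 40.60° = 85.6 × 0.6508 = 55.708 N pressing into the surface.
The normal force is therefore N = mg cos 40.60° + F sin 40.60° = 47.077 + 55.708 = 102.785 N, and kinetic friction down the slope is μN = 0.17 × 102.785 = 17.473 N.
Along the incline: F cos 40.60° − mg sin 40.60° − μN = ma, so 64.996 − 40.350 − 17.473 = 6.2 a, giving a = 1.1569 m/s².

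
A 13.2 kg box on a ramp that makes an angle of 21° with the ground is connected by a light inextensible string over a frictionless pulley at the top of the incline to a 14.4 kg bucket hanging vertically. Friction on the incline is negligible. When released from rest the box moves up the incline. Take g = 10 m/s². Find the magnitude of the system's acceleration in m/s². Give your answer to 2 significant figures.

3.5 m/s²

For the box on the incline: the weight component along the slope is m₁g sin 21° = 13.2 × 10 × 0.3584 = 47.309 N and the normal force is N = m₁g cos 21° = 123.233 N.
Newton's second law for the box (up-slope positive): T − 47.309 = 13.2 a. For the hanging bucket (downward positive): 14.4 × 10 − T = 14.4 a.
Adding the two equations eliminates T: 96.691 = 27.6 a, so a = 3.5033 m/s².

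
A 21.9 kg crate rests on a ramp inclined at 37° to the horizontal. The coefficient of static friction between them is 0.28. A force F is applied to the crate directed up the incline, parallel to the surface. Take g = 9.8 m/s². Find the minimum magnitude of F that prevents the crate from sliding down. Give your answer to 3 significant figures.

The normal force is N = mg cos 37° = 171.403 N. With F at its minimum the crate is on the verge of sliding down, so static friction is at its maximum μ_s N = 0.28 × 171.403 = 47.993 N and acts up the slope.
Equilibrium along the incline: F + μ_s N = mg sin 37°, so F = 129.162 − 47.993 = 81.169 N.

81.2 N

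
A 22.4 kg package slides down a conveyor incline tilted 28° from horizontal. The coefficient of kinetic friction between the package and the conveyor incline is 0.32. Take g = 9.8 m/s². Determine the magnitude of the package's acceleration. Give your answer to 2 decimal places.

Resolving the weight along the incline: the component pulling the package down the slope is mg sin 28° = 22.4 × 9.8 × 0.4695 = 103.065 N, and the normal force is N = mg cos 28° = 22.4 × 9.8 × 0.8829 = 193.814 N.
Kinetic friction acts up the slope with magnitude f = μN = 0.32 × 193.814 = 62.020 N.
Net force along the incline is 103.065 − 62.020 = 41.045 N, so a = 41.045 / 22.4 = 1.8324 m/s².

1.83 m/s²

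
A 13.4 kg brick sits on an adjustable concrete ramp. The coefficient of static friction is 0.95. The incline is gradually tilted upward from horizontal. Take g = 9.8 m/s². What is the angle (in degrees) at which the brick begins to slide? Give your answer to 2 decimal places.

43.53°

At the threshold of sliding, static friction is at its maximum μ_s N and exactly balances the weight component along the incline: mg sin θ = μ_s mg cos θ.
Hence tan θ = μ_s = 0.95, so θ = arctan(0.95) = 43.5312°.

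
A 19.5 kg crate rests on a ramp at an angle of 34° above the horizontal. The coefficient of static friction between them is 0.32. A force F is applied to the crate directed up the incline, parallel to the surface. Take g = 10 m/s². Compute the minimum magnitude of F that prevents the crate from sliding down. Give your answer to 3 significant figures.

57.3 N

The normal force is N = mg cos 34° = 161.662 N. With F at its minimum the crate is on the verge of sliding down, so static friction is at its maximum μ_s N = 0.32 × 161.662 = 51.732 N and acts up the slope.
Equilibrium along the incline: F + μ_s N = mg sin 34°, so F = 109.043 − 51.732 = 57.311 N.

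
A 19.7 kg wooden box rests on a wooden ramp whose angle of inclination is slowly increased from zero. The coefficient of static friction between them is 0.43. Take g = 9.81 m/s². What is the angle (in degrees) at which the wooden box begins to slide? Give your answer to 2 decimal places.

23.27°

At the threshold of sliding, static friction is at its maximum μ_s N and exactly balances the weight component along the incline: mg sin θ = μ_s mg cos θ.
Hence tan θ = μ_s = 0.43, so θ = arctan(0.43) = 23.2677°.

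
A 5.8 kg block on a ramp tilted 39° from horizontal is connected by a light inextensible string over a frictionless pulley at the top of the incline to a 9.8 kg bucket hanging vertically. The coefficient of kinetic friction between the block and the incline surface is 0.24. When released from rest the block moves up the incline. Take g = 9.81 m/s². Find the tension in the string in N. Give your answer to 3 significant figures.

64.9 N

For the block on the incline: the weight component along the slope is m₁g sin 39° = 5.8 × 9.81 × 0.6293 = 35.806 N and the normal force is N = m₁g cos 39° = 44.218 N.
Kinetic friction opposes the block's motion up the incline: f = μN = 0.24 × 44.218 = 10.612 N acting down the slope.
Newton's second law for the block (up-slope positive): T − 35.806 − 10.612 = 5.8 a. For the hanging bucket (downward positive): 9.8 × 9.81 − T = 9.8 a.
Adding the two equations eliminates T: 49.720 = 15.6 a, so a = 3.1872 m/s².
Then from the hanging bucket's equation, T = 9.8 × (9.81 − 3.1872) = 64.903 N.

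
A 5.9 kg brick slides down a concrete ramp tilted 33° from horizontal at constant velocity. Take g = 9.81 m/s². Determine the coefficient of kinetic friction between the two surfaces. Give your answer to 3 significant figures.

0.649

At constant velocity the net force along the incline is zero: mg sin 33° = μ mg cos 33°.
So μ = tan 33° = 0.5446 / 0.8387 = 0.6493.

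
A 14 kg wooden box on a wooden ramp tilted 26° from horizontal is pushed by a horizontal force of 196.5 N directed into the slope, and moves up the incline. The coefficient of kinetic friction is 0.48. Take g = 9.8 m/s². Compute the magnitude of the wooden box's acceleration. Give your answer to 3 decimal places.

1.138 m/s²

The horizontal push has components F cos 26° = 196.5 × 0.8988 = 176.614 N up the incline and F sin 26° = 196.5 × 0.4384 = 86.146 N pressing into the surface.
The normal force is therefore N = mg cos 26° + F sin 26° = 123.315 + 86.146 = 209.461 N, and kinetic friction down the slope is μN = 0.48 × 209.461 = 100.541 N.
Along the incline: F cos 26° − mg sin 26° − μN = ma, so 176.614 − 60.148 − 100.541 = 14 a, giving a = 1.1375 m/s².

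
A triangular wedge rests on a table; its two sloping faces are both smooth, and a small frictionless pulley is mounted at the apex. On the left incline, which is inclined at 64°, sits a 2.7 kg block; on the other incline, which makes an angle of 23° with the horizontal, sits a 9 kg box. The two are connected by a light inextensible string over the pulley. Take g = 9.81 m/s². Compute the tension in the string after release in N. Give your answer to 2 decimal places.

26.27 N

Resolve each weight along its own incline: the 2.7 kg mass has component 2.7 × 9.81 × sin 64° = 23.806 N down its slope, and the 9 kg mass has 9 × 9.81 × sin 23° = 34.498 N down its slope.
The 9 kg side's 34.498 N exceeds the other side's 23.806 N, so that mass slides down and the 2.7 kg mass slides up. Taking that direction as positive, Newton's second law for the whole system gives 34.498 − 23.806 = (2.7 + 9) a, so a = 10.692 / 11.7 = 0.9138 m/s².
For the 2.7 kg mass (up-slope positive): T − 23.806 = 2.7 × 0.9138, so T = 26.273 N.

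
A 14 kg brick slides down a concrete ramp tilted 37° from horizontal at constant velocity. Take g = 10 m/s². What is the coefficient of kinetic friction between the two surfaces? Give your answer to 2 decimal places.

At constant velocity the net force along the incline is zero: mg sin 37° = μ mg cos 37°.
So μ = tan 37° = 0.6018 / 0.7986 = 0.7536.

0.75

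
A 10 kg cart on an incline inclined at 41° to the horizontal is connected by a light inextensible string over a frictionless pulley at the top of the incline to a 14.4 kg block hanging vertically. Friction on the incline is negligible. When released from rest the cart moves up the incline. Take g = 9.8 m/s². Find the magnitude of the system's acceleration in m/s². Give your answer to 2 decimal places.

3.15 m/s²

For the cart on the incline: the weight component along the slope is m₁g sin 41° = 10 × 9.8 × 0.6561 = 64.298 N and the normal force is N = m₁g cos 41° = 73.962 N.
Newton's second law for the cart (up-slope positive): T − 64.298 = 10 a. For the hanging block (downward positive): 14.4 × 9.8 − T = 14.4 a.
Adding the two equations eliminates T: 76.822 = 24.4 a, so a = 3.1484 m/s².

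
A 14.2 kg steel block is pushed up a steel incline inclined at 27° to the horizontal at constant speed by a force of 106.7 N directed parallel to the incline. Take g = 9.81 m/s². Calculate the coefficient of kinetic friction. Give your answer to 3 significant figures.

0.350

At constant speed ΣF = 0 along the incline. The applied 106.7 N acts up the slope; the weight component mg sin 27° = 63.242 N and kinetic friction μN both act down the slope.
So 106.7 = 63.242 + μ × 124.119, giving μ = (106.7 − 63.242) / 124.119 = 0.3501.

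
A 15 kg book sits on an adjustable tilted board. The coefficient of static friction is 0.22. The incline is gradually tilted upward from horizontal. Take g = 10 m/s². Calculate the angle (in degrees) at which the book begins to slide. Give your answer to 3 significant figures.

At the threshold of sliding, static friction is at its maximum μ_s N and exactly balances the weight component along the incline: mg sin θ = μ_s mg cos θ.
Hence tan θ = μ_s = 0.22, so θ = arctan(0.22) = 12.4074°.

12.4°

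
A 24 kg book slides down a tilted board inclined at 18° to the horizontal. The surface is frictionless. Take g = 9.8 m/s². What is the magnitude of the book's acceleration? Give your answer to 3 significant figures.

Resolving the weight along the incline: the component pulling the book down the slope is mg sin 18° = 24 × 9.8 × 0.3090 = 72.677 N, and the normal force is N = mg cos 18° = 24 × 9.8 × 0.9511 = 223.699 N.
With no friction the net force along the incline is 72.677 N, so a = g sin 18° = 72.677 / 24 = 3.0282 m/s².

3.03 m/s²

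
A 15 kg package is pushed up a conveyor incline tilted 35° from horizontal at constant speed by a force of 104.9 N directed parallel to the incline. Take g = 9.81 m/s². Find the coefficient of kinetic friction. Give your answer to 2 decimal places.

0.17

At constant speed ΣF = 0 along the incline. The applied 104.9 N acts up the slope; the weight component mg sin 35° = 84.402 N and kinetic friction μN both act down the slope.
So 104.9 = 84.402 + μ × 120.538, giving μ = (104.9 − 84.402) / 120.538 = 0.1701.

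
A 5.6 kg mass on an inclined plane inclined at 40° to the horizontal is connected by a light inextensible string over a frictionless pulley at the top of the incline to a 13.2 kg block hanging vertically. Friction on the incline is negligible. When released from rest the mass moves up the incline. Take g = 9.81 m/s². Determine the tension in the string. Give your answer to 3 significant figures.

63.4 N

For the mass on the incline: the weight component along the slope is m₁g sin 40° = 5.6 × 9.81 × 0.6428 = 35.313 N and the normal force is N = m₁g cos 40° = 42.083 N.
Newton's second law for the mass (up-slope positive): T − 35.313 = 5.6 a. For the hanging block (downward positive): 13.2 × 9.81 − T = 13.2 a.
Adding the two equations eliminates T: 94.179 = 18.8 a, so a = 5.0095 m/s².
Then from the hanging block's equation, T = 13.2 × (9.81 − 5.0095) = 63.367 N.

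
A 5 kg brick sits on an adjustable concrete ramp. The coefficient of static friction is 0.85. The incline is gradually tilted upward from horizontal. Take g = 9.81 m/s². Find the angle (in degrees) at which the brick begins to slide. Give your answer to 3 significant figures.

At the threshold of sliding, static friction is at its maximum μ_s N and exactly balances the weight component along the incline: mg sin θ = μ_s mg cos θ.
Hence tan θ = μ_s = 0.85, so θ = arctan(0.85) = 40.3645°.

40.4°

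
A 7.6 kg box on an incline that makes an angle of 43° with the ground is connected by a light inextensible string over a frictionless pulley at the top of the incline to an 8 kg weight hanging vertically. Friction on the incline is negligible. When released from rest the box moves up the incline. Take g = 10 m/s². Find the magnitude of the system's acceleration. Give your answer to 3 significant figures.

1.81 m/s²

For the box on the incline: the weight component along the slope is m₁g sin 43° = 7.6 × 10 × 0.6820 = 51.832 N and the normal force is N = m₁g cos 43° = 55.583 N.
Newton's second law for the box (up-slope positive): T − 51.832 = 7.6 a. For the hanging weight (downward positive): 8 × 10 − T = 8 a.
Adding the two equations eliminates T: 28.168 = 15.6 a, so a = 1.8056 m/s².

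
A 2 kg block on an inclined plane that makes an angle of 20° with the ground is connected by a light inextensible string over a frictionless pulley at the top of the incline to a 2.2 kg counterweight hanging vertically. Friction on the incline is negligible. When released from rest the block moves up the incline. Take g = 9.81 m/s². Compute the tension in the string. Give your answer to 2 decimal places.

For the block on the incline: the weight component along the slope is m₁g sin 20° = 2 × 9.81 × 0.3420 = 6.710 N and the normal force is N = m₁g cos 20° = 18.437 N.
Newton's second law for the block (up-slope positive): T − 6.710 = 2 a. For the hanging counterweight (downward positive): 2.2 × 9.81 − T = 2.2 a.
Adding the two equations eliminates T: 14.872 = 4.2 a, so a = 3.5410 m/s².
Then from the hanging counterweight's equation, T = 2.2 × (9.81 − 3.5410) = 13.792 N.

13.79 N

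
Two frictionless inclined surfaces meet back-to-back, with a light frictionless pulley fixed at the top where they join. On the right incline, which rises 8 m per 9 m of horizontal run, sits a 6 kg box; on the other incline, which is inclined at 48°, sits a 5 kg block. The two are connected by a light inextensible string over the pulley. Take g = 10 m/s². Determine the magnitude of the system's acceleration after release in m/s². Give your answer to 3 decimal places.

Resolve each weight along its own incline: the 6 kg mass has component 6 × 10 × sin 41.63° = 39.862 N down its slope, and the 5 kg mass has 5 × 10 × sin 48° = 37.157 N down its slope.
The 6 kg side's 39.862 N exceeds the other side's 37.157 N, so that mass slides down and the 5 kg mass slides up. Taking that direction as positive, Newton's second law for the whole system gives 39.862 − 37.157 = (6 + 5) a, so a = 2.705 / 11 = 0.2459 m/s².

0.246 m/s²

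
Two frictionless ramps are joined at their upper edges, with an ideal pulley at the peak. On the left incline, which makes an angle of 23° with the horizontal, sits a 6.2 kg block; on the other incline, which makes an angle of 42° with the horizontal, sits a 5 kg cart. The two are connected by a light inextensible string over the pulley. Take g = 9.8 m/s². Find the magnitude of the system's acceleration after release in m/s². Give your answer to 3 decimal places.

Resolve each weight along its own incline: the 6.2 kg mass has component 6.2 × 9.8 × sin 23° = 23.741 N down its slope, and the 5 kg mass has 5 × 9.8 × sin 42° = 32.787 N down its slope.
The 5 kg side's 32.787 N exceeds the other side's 23.741 N, so that mass slides down and the 6.2 kg mass slides up. Taking that direction as positive, Newton's second law for the whole system gives 32.787 − 23.741 = (6.2 + 5) a, so a = 9.046 / 11.2 = 0.8077 m/s².

0.808 m/s²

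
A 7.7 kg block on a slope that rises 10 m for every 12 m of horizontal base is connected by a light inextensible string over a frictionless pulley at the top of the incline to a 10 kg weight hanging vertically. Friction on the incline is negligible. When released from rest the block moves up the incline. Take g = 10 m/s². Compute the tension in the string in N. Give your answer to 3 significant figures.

71.4 N

For the block on the incline: the weight component along the slope is m₁g sin 39.81° = 7.7 × 10 × 0.6402 = 49.295 N and the normal force is N = m₁g cos 39.81° = 59.153 N.
Newton's second law for the block (up-slope positive): T − 49.295 = 7.7 a. For the hanging weight (downward positive): 10 × 10 − T = 10 a.
Adding the two equations eliminates T: 50.705 = 17.7 a, so a = 2.8647 m/s².
Then from the hanging weight's equation, T = 10 × (10 − 2.8647) = 71.353 N.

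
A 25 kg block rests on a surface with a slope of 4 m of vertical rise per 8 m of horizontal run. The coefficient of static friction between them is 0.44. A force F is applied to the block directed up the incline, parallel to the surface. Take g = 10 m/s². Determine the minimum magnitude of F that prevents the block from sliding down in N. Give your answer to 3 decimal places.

The normal force is N = mg cos 26.57° = 223.607 N. With F at its minimum the block is on the verge of sliding down, so static friction is at its maximum μ_s N = 0.44 × 223.607 = 98.387 N and acts up the slope.
Equilibrium along the incline: F + μ_s N = mg sin 26.57°, so F = 111.803 − 98.387 = 13.416 N.

13.416 N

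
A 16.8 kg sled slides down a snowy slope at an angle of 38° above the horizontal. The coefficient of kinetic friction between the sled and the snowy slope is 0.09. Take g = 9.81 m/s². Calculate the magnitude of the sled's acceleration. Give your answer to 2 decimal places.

Resolving the weight along the incline: the component pulling the sled down the slope is mg sin 38° = 16.8 × 9.81 × 0.6157 = 101.472 N, and the normal force is N = mg cos 38° = 16.8 × 9.81 × 0.7880 = 129.869 N.
Kinetic friction acts up the slope with magnitude f = μN = 0.09 × 129.869 = 11.688 N.
Net force along the incline is 101.472 − 11.688 = 89.784 N, so a = 89.784 / 16.8 = 5.3443 m/s².

5.34 m/s²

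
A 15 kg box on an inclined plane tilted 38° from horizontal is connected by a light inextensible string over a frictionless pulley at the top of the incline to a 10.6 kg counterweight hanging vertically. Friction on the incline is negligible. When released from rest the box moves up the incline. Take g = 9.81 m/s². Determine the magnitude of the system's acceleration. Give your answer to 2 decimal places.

0.52 m/s²

For the box on the incline: the weight component along the slope is m₁g sin 38° = 15 × 9.81 × 0.6157 = 90.600 N and the normal force is N = m₁g cos 38° = 115.956 N.
Newton's second law for the box (up-slope positive): T − 90.600 = 15 a. For the hanging counterweight (downward positive): 10.6 × 9.81 − T = 10.6 a.
Adding the two equations eliminates T: 13.386 = 25.6 a, so a = 0.5229 m/s².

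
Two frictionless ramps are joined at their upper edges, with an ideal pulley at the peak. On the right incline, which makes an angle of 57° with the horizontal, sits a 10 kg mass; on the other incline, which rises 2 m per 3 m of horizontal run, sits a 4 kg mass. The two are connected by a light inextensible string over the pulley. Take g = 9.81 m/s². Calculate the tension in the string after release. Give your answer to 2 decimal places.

Resolve each weight along its own incline: the 10 kg mass has component 10 × 9.81 × sin 57° = 82.274 N down its slope, and the 4 kg mass has 4 × 9.81 × sin 33.69° = 21.766 N down its slope.
The 10 kg side's 82.274 N exceeds the other side's 21.766 N, so that mass slides down and the 4 kg mass slides up. Taking that direction as positive, Newton's second law for the whole system gives 82.274 − 21.766 = (10 + 4) a, so a = 60.508 / 14 = 4.3220 m/s².
For the 4 kg mass (up-slope positive): T − 21.766 = 4 × 4.3220, so T = 39.054 N.

39.05 N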